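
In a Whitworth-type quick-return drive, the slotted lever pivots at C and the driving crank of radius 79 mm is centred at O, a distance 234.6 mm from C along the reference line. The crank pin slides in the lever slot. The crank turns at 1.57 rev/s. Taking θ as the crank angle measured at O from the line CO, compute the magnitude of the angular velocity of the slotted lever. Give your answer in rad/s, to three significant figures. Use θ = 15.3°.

2.45

ω = 9.865 rad/s (from 1.57 rev/s).
Crank pin A relative to C: A = (d + r cosθ, r sinθ); lever angle φ = atan2(r sinθ, d + r cosθ).
Differentiating tanφ: φ̇ = rω(d cosθ + r)/(d² + r² + 2dr cosθ).
d² + r² + 2dr cosθ = |CA|² = 0.0970312 m²;  d cosθ + r = +0.30529 m.
|ω_lever| = |0.079·9.865·+0.30529| / 0.0970312 = 2.4519 rad/s.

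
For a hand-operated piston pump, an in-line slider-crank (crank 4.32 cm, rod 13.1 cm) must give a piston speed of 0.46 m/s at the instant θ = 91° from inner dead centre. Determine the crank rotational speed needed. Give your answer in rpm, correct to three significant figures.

For an in-line slider-crank, |v_piston| = rω|sinθ|·[1 + r cosθ/√(L² − r² sin²θ)].
With r = 0.0432 m, L = 0.131 m, θ = 91°: the bracketed kinematic factor |dx/dθ| = 0.04293 m.
ω = v/|dx/dθ| = 0.46/0.04293 = 10.715 rad/s.
N = 60ω/(2π) = 102.32 rpm.

102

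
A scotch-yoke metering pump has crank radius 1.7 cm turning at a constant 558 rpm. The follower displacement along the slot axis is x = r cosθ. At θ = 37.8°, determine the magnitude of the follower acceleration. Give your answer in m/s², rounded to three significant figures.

ω = 58.43 rad/s (from 558 rpm).
x = r cosθ ⇒ ẍ = −rω² cosθ (ω constant).
|a| = rω²|cosθ| = 0.017·(58.43)²·|cos 37.8°| = 45.866 m/s².

45.9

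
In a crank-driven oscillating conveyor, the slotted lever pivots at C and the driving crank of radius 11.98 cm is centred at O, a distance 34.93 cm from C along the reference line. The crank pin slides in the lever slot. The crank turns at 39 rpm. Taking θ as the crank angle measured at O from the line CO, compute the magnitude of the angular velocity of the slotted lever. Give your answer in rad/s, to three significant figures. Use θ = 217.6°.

1.10

ω = 4.084 rad/s (from 39 rpm).
Crank pin A relative to C: A = (d + r cosθ, r sinθ); lever angle φ = atan2(r sinθ, d + r cosθ).
Differentiating tanφ: φ̇ = rω(d cosθ + r)/(d² + r² + 2dr cosθ).
d² + r² + 2dr cosθ = |CA|² = 0.070054 m²;  d cosθ + r = -0.15695 m.
|ω_lever| = |0.1198·4.084·-0.15695| / 0.070054 = 1.0961 rad/s.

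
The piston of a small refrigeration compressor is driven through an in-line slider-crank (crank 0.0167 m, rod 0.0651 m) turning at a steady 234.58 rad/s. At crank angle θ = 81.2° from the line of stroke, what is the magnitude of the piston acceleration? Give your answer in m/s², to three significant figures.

91.3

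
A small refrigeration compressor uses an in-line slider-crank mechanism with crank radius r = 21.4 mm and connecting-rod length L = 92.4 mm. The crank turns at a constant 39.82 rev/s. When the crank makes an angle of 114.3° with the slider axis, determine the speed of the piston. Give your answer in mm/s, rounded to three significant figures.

4400

ω = 2π·39.8 = 250.2 rad/s
For an in-line slider-crank, x = r cosθ + √(L² − r² sin²θ), so v = −rω sinθ·[1 + r cosθ/√(L² − r² sin²θ)].
With r = 0.0214 m, L = 0.0924 m, θ = 114.3°: √(L² − r² sin²θ) = 0.090318 m.
v = −0.0214·250.2·0.91140·[1 + 0.0214·-0.41151/0.090318] = -4.404 m/s.
|v| = 4.404 m/s = 4404 mm/s.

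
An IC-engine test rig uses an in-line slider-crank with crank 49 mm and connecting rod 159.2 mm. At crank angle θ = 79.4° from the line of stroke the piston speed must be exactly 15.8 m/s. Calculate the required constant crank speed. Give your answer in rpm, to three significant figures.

For an in-line slider-crank, |v_piston| = rω|sinθ|·[1 + r cosθ/√(L² − r² sin²θ)].
With r = 0.049 m, L = 0.1592 m, θ = 79.4°: the bracketed kinematic factor |dx/dθ| = 0.051025 m.
ω = v/|dx/dθ| = 15.8/0.051025 = 309.65 rad/s.
N = 60ω/(2π) = 2957 rpm.

2960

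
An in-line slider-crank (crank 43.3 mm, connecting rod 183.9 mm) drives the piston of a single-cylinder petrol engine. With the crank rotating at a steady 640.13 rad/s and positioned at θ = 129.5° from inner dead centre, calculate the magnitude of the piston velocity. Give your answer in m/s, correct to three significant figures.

18.1

ω = 640.1 rad/s
For an in-line slider-crank, x = r cosθ + √(L² − r² sin²θ), so v = −rω sinθ·[1 + r cosθ/√(L² − r² sin²θ)].
With r = 0.0433 m, L = 0.1839 m, θ = 129.5°: √(L² − r² sin²θ) = 0.18084 m.
v = −0.0433·640.1·0.77162·[1 + 0.0433·-0.63608/0.18084] = -18.13 m/s.
|v| = 18.13 m/s.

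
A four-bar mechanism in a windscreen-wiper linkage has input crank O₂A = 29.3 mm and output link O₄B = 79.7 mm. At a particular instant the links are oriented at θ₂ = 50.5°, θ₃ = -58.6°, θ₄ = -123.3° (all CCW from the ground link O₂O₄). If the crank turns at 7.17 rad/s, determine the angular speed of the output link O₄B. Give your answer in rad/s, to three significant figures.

ω₂ = 7.17 rad/s
Differentiating the loop-closure r₂e^{iθ₂}+r₃e^{iθ₃}=r₁+r₄e^{iθ₄} gives r₂ω₂e^{iθ₂}+r₃ω₃e^{iθ₃}=r₄ω₄e^{iθ₄}.
Eliminating the other unknown: ω₄ = r₂ω₂ sin(θ₂−θ₃) / [r₄ sin(θ₄−θ₃)].
Numerator sine = +0.94495; denominator sine = -0.90408.
Result = 0.0293·7.17·(+0.94495) / (0.0797·(-0.90408)) = -2.755 rad/s; magnitude 2.755 rad/s.

2.76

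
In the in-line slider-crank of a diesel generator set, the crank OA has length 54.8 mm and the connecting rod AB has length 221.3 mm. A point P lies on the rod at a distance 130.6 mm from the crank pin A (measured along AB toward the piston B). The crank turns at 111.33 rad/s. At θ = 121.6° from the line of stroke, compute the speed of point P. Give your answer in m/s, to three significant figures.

ω = 111.3 rad/s.  Crank-pin speed |V_A| = rω = 6.1009 m/s, perpendicular to OA.
Rod angle: sinφ = −(r/L) sinθ ⇒ φ = -12.176°; ω_rod = −rω cosθ/√(L²−r²sin²θ) = +14.778 rad/s.
V_P = V_A + ω_rod × AP, with AP = 0.1306 m along the rod.
Components: V_Px = −rω sinθ − a·ω_rod·sinφ = -4.7892 m/s;  V_Py = rω cosθ + a·ω_rod·cosφ = -1.3102 m/s.
|V_P| = √(V_Px² + V_Py²) = 4.9652 m/s.

4.97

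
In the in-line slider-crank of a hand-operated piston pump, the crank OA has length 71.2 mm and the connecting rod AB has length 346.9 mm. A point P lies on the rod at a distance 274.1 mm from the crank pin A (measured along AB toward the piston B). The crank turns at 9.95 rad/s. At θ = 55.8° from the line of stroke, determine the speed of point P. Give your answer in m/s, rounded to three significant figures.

0.646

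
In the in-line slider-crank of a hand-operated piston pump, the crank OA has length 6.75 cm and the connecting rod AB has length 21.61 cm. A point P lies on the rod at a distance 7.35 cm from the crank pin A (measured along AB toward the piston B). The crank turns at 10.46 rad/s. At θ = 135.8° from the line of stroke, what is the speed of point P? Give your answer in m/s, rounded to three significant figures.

0.563

ω = 10.46 rad/s.  Crank-pin speed |V_A| = rω = 0.70605 m/s, perpendicular to OA.
Rod angle: sinφ = −(r/L) sinθ ⇒ φ = -12.578°; ω_rod = −rω cosθ/√(L²−r²sin²θ) = +2.3999 rad/s.
V_P = V_A + ω_rod × AP, with AP = 0.0735 m along the rod.
Components: V_Px = −rω sinθ − a·ω_rod·sinφ = -0.45382 m/s;  V_Py = rω cosθ + a·ω_rod·cosφ = -0.33401 m/s.
|V_P| = √(V_Px² + V_Py²) = 0.56349 m/s.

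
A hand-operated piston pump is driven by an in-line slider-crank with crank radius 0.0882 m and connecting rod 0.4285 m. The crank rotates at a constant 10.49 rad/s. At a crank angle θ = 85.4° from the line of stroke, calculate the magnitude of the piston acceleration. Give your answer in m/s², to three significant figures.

ω = 10.49 rad/s
x(θ) = r cosθ + √(L² − r² sin²θ); with ω constant, a = ω²·d²x/dθ².
d²x/dθ² = −r cosθ − r²(cos2θ)/√u − r⁴ sin²2θ/(4u^{3/2}),  u = L² − r² sin²θ = 0.175883 m².
Substituting r = 0.0882 m, L = 0.4285 m, θ = 85.4°: d²x/dθ² = +0.011232 m.
a = ω²·d²x/dθ² = (10.49)²·(+0.011232) = +1.2359 m/s²;  |a| = 1.2359 m/s².

1.24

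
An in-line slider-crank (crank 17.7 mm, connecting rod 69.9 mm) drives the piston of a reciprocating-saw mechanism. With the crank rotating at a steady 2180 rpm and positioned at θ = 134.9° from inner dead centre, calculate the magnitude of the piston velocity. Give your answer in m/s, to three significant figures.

2.34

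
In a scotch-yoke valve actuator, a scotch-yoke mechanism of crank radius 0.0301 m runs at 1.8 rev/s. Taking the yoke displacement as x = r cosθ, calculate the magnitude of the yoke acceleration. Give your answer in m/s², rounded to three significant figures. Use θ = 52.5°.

ω = 11.31 rad/s (from 1.8 rev/s).
x = r cosθ ⇒ ẍ = −rω² cosθ (ω constant).
|a| = rω²|cosθ| = 0.0301·(11.31)²·|cos 52.5°| = 2.3438 m/s².

2.34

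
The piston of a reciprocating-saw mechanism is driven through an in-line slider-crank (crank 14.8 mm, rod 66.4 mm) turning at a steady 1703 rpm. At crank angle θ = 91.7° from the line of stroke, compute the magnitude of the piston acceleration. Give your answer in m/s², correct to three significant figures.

ω = 2π·1703/60 = 178.3 rad/s
x(θ) = r cosθ + √(L² − r² sin²θ); with ω constant, a = ω²·d²x/dθ².
d²x/dθ² = −r cosθ − r²(cos2θ)/√u − r⁴ sin²2θ/(4u^{3/2}),  u = L² − r² sin²θ = 0.00419011 m².
Substituting r = 0.0148 m, L = 0.0664 m, θ = 91.7°: d²x/dθ² = +0.0038168 m.
a = ω²·d²x/dθ² = (178.3)²·(+0.0038168) = +121.39 m/s²;  |a| = 121.39 m/s².

121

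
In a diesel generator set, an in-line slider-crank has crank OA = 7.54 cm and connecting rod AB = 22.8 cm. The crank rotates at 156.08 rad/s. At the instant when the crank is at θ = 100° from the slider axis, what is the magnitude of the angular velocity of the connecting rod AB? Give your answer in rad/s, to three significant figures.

9.48

ω = 156.1 rad/s
The rod makes angle φ with the slider axis where L sinφ = r sinθ; differentiating, L cosφ·φ̇ = r ω cosθ.
L cosφ = √(L² − r² sin²θ) = 0.21557 m.
|ω_rod| = r ω |cosθ| / √(L² − r² sin²θ) = 0.0754·156.1·0.17365/0.21557 = 9.4798 rad/s.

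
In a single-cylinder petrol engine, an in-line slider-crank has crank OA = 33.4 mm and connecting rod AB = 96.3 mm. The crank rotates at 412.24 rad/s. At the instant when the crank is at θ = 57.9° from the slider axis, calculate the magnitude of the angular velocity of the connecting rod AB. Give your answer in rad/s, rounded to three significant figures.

ω = 412.2 rad/s
The rod makes angle φ with the slider axis where L sinφ = r sinθ; differentiating, L cosφ·φ̇ = r ω cosθ.
L cosφ = √(L² − r² sin²θ) = 0.09205 m.
|ω_rod| = r ω |cosθ| / √(L² − r² sin²θ) = 0.0334·412.2·0.53140/0.09205 = 79.487 rad/s.

79.5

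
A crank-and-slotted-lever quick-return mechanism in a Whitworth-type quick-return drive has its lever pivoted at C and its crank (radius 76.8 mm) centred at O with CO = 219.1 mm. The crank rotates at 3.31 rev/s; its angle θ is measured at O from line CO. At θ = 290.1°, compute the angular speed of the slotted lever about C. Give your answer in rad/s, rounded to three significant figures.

ω = 20.8 rad/s (from 3.31 rev/s).
Crank pin A relative to C: A = (d + r cosθ, r sinθ); lever angle φ = atan2(r sinθ, d + r cosθ).
Differentiating tanφ: φ̇ = rω(d cosθ + r)/(d² + r² + 2dr cosθ).
d² + r² + 2dr cosθ = |CA|² = 0.0654685 m²;  d cosθ + r = +0.1521 m.
|ω_lever| = |0.0768·20.8·+0.1521| / 0.0654685 = 3.7107 rad/s.

3.71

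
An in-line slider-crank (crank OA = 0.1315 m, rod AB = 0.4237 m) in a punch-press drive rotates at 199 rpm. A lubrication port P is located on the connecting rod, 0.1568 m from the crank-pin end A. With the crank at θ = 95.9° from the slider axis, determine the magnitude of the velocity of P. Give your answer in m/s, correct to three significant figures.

2.70

ω = 20.84 rad/s.  Crank-pin speed |V_A| = rω = 2.7404 m/s, perpendicular to OA.
Rod angle: sinφ = −(r/L) sinθ ⇒ φ = -17.982°; ω_rod = −rω cosθ/√(L²−r²sin²θ) = +0.69897 rad/s.
V_P = V_A + ω_rod × AP, with AP = 0.1568 m along the rod.
Components: V_Px = −rω sinθ − a·ω_rod·sinφ = -2.692 m/s;  V_Py = rω cosθ + a·ω_rod·cosφ = -0.17744 m/s.
|V_P| = √(V_Px² + V_Py²) = 2.6978 m/s.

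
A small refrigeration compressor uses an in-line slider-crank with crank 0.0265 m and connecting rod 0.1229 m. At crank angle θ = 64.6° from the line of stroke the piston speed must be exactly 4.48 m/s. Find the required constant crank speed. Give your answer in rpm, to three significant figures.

For an in-line slider-crank, |v_piston| = rω|sinθ|·[1 + r cosθ/√(L² − r² sin²θ)].
With r = 0.0265 m, L = 0.1229 m, θ = 64.6°: the bracketed kinematic factor |dx/dθ| = 0.026196 m.
ω = v/|dx/dθ| = 4.48/0.026196 = 171.02 rad/s.
N = 60ω/(2π) = 1633.1 rpm.

1630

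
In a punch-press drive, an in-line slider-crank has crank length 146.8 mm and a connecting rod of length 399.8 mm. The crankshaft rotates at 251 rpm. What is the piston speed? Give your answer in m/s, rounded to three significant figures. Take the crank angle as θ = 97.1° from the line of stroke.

3.64

ω = 2π·251/60 = 26.28 rad/s
For an in-line slider-crank, x = r cosθ + √(L² − r² sin²θ), so v = −rω sinθ·[1 + r cosθ/√(L² − r² sin²θ)].
With r = 0.1468 m, L = 0.3998 m, θ = 97.1°: √(L² − r² sin²θ) = 0.37232 m.
v = −0.1468·26.28·0.99233·[1 + 0.1468·-0.12360/0.37232] = -3.6424 m/s.
|v| = 3.6424 m/s.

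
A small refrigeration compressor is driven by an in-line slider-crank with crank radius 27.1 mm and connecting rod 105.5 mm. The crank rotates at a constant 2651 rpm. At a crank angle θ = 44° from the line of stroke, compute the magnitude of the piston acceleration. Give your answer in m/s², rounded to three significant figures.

1530

ω = 2π·2651/60 = 277.6 rad/s
x(θ) = r cosθ + √(L² − r² sin²θ); with ω constant, a = ω²·d²x/dθ².
d²x/dθ² = −r cosθ − r²(cos2θ)/√u − r⁴ sin²2θ/(4u^{3/2}),  u = L² − r² sin²θ = 0.0107759 m².
Substituting r = 0.0271 m, L = 0.1055 m, θ = 44°: d²x/dθ² = -0.019861 m.
a = ω²·d²x/dθ² = (277.6)²·(-0.019861) = -1530.7 m/s²;  |a| = 1530.7 m/s².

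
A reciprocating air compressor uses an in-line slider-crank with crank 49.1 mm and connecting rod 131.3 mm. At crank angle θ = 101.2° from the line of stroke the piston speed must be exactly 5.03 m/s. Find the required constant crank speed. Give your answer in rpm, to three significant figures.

1080

For an in-line slider-crank, |v_piston| = rω|sinθ|·[1 + r cosθ/√(L² − r² sin²θ)].
With r = 0.0491 m, L = 0.1313 m, θ = 101.2°: the bracketed kinematic factor |dx/dθ| = 0.044404 m.
ω = v/|dx/dθ| = 5.03/0.044404 = 113.28 rad/s.
N = 60ω/(2π) = 1081.7 rpm.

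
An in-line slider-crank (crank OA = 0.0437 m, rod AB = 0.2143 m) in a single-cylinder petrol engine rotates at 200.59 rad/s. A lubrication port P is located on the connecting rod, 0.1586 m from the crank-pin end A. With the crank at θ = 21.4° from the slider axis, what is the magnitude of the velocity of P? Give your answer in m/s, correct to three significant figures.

4.22

ω = 200.6 rad/s.  Crank-pin speed |V_A| = rω = 8.7658 m/s, perpendicular to OA.
Rod angle: sinφ = −(r/L) sinθ ⇒ φ = -4.267°; ω_rod = −rω cosθ/√(L²−r²sin²θ) = -38.19 rad/s.
V_P = V_A + ω_rod × AP, with AP = 0.1586 m along the rod.
Components: V_Px = −rω sinθ − a·ω_rod·sinφ = -3.6491 m/s;  V_Py = rω cosθ + a·ω_rod·cosφ = +2.1213 m/s.
|V_P| = √(V_Px² + V_Py²) = 4.2209 m/s.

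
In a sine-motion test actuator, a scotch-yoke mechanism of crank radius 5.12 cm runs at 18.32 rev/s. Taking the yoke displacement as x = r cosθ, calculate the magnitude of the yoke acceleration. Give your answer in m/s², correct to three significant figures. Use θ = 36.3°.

547

ω = 115.1 rad/s (from 18.32 rev/s).
x = r cosθ ⇒ ẍ = −rω² cosθ (ω constant).
|a| = rω²|cosθ| = 0.0512·(115.1)²·|cos 36.3°| = 546.74 m/s².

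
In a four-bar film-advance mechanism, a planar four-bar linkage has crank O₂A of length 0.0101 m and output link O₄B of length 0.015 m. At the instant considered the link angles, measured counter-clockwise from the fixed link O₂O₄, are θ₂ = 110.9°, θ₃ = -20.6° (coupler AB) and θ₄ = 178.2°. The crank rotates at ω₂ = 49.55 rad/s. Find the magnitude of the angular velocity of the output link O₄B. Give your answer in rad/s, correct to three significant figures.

77.5

ω₂ = 49.55 rad/s
Differentiating the loop-closure r₂e^{iθ₂}+r₃e^{iθ₃}=r₁+r₄e^{iθ₄} gives r₂ω₂e^{iθ₂}+r₃ω₃e^{iθ₃}=r₄ω₄e^{iθ₄}.
Eliminating the other unknown: ω₄ = r₂ω₂ sin(θ₂−θ₃) / [r₄ sin(θ₄−θ₃)].
Numerator sine = +0.74896; denominator sine = -0.32227.
Result = 0.0101·49.55·(+0.74896) / (0.015·(-0.32227)) = -77.538 rad/s; magnitude 77.538 rad/s.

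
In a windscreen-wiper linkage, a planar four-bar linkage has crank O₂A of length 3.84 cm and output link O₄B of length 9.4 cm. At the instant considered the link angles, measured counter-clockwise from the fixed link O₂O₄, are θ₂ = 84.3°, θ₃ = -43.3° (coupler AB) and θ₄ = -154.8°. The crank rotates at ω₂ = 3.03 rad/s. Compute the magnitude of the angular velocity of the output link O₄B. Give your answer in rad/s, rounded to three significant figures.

1.05

ω₂ = 3.03 rad/s
Differentiating the loop-closure r₂e^{iθ₂}+r₃e^{iθ₃}=r₁+r₄e^{iθ₄} gives r₂ω₂e^{iθ₂}+r₃ω₃e^{iθ₃}=r₄ω₄e^{iθ₄}.
Eliminating the other unknown: ω₄ = r₂ω₂ sin(θ₂−θ₃) / [r₄ sin(θ₄−θ₃)].
Numerator sine = +0.79229; denominator sine = -0.93042.
Result = 0.0384·3.03·(+0.79229) / (0.094·(-0.93042)) = -1.054 rad/s; magnitude 1.054 rad/s.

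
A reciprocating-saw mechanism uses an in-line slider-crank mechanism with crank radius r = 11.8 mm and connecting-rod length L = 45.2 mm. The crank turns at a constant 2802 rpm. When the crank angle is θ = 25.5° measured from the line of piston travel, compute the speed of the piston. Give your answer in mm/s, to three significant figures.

ω = 2π·2802/60 = 293.4 rad/s
For an in-line slider-crank, x = r cosθ + √(L² − r² sin²θ), so v = −rω sinθ·[1 + r cosθ/√(L² − r² sin²θ)].
With r = 0.0118 m, L = 0.0452 m, θ = 25.5°: √(L² − r² sin²θ) = 0.044914 m.
v = −0.0118·293.4·0.43051·[1 + 0.0118·0.90259/0.044914] = -1.8441 m/s.
|v| = 1.8441 m/s = 1844.1 mm/s.

1840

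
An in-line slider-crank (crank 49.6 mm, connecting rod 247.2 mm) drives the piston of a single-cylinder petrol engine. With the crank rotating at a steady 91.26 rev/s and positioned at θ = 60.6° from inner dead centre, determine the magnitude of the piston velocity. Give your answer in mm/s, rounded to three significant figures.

ω = 2π·91.3 = 573.4 rad/s
For an in-line slider-crank, x = r cosθ + √(L² − r² sin²θ), so v = −rω sinθ·[1 + r cosθ/√(L² − r² sin²θ)].
With r = 0.0496 m, L = 0.2472 m, θ = 60.6°: √(L² − r² sin²θ) = 0.24339 m.
v = −0.0496·573.4·0.87121·[1 + 0.0496·0.49090/0.24339] = -27.257 m/s.
|v| = 27.257 m/s = 27257 mm/s.

27300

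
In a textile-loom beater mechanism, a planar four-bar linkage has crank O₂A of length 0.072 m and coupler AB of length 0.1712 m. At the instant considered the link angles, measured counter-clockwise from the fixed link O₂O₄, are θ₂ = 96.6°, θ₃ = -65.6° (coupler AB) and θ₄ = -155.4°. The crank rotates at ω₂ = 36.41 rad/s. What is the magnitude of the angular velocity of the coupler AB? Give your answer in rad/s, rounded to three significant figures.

14.6

ω₂ = 36.41 rad/s
Differentiating the loop-closure r₂e^{iθ₂}+r₃e^{iθ₃}=r₁+r₄e^{iθ₄} gives r₂ω₂e^{iθ₂}+r₃ω₃e^{iθ₃}=r₄ω₄e^{iθ₄}.
Eliminating the other unknown: ω₃ = r₂ω₂ sin(θ₄−θ₂) / [r₃ sin(θ₃−θ₄)].
Numerator sine = +0.95106; denominator sine = +0.99999.
Result = 0.072·36.41·(+0.95106) / (0.1712·(+0.99999)) = +14.563 rad/s; magnitude 14.563 rad/s.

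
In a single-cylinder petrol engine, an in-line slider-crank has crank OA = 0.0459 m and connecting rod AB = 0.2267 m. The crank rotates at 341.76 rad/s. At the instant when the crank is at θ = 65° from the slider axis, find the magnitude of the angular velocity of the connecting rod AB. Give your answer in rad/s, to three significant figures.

29.7

ω = 341.8 rad/s
The rod makes angle φ with the slider axis where L sinφ = r sinθ; differentiating, L cosφ·φ̇ = r ω cosθ.
L cosφ = √(L² − r² sin²θ) = 0.22285 m.
|ω_rod| = r ω |cosθ| / √(L² − r² sin²θ) = 0.0459·341.8·0.42262/0.22285 = 29.749 rad/s.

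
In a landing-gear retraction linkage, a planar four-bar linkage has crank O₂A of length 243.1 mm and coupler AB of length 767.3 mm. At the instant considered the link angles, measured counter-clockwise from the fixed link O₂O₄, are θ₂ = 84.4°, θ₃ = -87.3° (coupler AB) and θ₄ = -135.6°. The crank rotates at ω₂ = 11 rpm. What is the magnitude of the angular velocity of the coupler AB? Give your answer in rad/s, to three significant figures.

0.314

ω₂ = 1.152 rad/s (from 11 rpm).
Differentiating the loop-closure r₂e^{iθ₂}+r₃e^{iθ₃}=r₁+r₄e^{iθ₄} gives r₂ω₂e^{iθ₂}+r₃ω₃e^{iθ₃}=r₄ω₄e^{iθ₄}.
Eliminating the other unknown: ω₃ = r₂ω₂ sin(θ₄−θ₂) / [r₃ sin(θ₃−θ₄)].
Numerator sine = +0.64279; denominator sine = +0.74664.
Result = 0.2431·1.152·(+0.64279) / (0.7673·(+0.74664)) = +0.31419 rad/s; magnitude 0.31419 rad/s.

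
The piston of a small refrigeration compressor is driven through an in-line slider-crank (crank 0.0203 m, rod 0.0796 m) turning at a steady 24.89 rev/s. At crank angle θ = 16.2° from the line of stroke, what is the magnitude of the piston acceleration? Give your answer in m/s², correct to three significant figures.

ω = 2π·24.9 = 156.4 rad/s
x(θ) = r cosθ + √(L² − r² sin²θ); with ω constant, a = ω²·d²x/dθ².
d²x/dθ² = −r cosθ − r²(cos2θ)/√u − r⁴ sin²2θ/(4u^{3/2}),  u = L² − r² sin²θ = 0.00630408 m².
Substituting r = 0.0203 m, L = 0.0796 m, θ = 16.2°: d²x/dθ² = -0.023901 m.
a = ω²·d²x/dθ² = (156.4)²·(-0.023901) = -584.54 m/s²;  |a| = 584.54 m/s².

585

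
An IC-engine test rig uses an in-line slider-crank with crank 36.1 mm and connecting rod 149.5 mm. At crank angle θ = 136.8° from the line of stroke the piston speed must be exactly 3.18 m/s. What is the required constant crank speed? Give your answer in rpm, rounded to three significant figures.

1500

For an in-line slider-crank, |v_piston| = rω|sinθ|·[1 + r cosθ/√(L² − r² sin²θ)].
With r = 0.0361 m, L = 0.1495 m, θ = 136.8°: the bracketed kinematic factor |dx/dθ| = 0.020302 m.
ω = v/|dx/dθ| = 3.18/0.020302 = 156.64 rad/s.
N = 60ω/(2π) = 1495.8 rpm.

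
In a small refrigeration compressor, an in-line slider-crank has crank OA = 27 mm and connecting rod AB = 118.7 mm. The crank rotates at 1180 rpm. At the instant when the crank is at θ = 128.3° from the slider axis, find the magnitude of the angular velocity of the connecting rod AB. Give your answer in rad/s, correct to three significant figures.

17.7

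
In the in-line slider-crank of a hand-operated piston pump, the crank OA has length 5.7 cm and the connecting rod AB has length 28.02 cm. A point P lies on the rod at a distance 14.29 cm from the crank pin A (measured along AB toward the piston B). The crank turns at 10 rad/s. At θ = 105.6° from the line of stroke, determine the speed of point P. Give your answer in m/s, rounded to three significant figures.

ω = 10 rad/s.  Crank-pin speed |V_A| = rω = 0.57 m/s, perpendicular to OA.
Rod angle: sinφ = −(r/L) sinθ ⇒ φ = -11.299°; ω_rod = −rω cosθ/√(L²−r²sin²θ) = +0.55787 rad/s.
V_P = V_A + ω_rod × AP, with AP = 0.1429 m along the rod.
Components: V_Px = −rω sinθ − a·ω_rod·sinφ = -0.53338 m/s;  V_Py = rω cosθ + a·ω_rod·cosφ = -0.07511 m/s.
|V_P| = √(V_Px² + V_Py²) = 0.53865 m/s.

0.539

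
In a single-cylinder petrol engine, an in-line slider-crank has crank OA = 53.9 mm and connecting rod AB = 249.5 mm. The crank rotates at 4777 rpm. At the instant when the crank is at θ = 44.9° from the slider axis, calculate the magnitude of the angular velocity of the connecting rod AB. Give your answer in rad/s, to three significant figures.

ω = 500.2 rad/s (converted from 4777 rpm).
The rod makes angle φ with the slider axis where L sinφ = r sinθ; differentiating, L cosφ·φ̇ = r ω cosθ.
L cosφ = √(L² − r² sin²θ) = 0.24658 m.
|ω_rod| = r ω |cosθ| / √(L² − r² sin²θ) = 0.0539·500.2·0.70834/0.24658 = 77.456 rad/s.

77.5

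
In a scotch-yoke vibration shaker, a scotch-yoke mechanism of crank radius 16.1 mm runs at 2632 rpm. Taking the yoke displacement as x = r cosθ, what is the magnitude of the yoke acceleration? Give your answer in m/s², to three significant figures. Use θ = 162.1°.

ω = 275.6 rad/s (from 2632 rpm).
x = r cosθ ⇒ ẍ = −rω² cosθ (ω constant).
|a| = rω²|cosθ| = 0.0161·(275.6)²·|cos 162.1°| = 1163.9 m/s².

1160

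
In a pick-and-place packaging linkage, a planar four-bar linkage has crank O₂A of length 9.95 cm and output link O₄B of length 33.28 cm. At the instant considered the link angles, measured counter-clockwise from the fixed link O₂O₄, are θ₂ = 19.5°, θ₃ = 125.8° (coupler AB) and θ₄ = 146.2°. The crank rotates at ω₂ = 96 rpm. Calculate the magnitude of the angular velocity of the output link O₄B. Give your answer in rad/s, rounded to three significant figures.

ω₂ = 10.05 rad/s (from 96 rpm).
Differentiating the loop-closure r₂e^{iθ₂}+r₃e^{iθ₃}=r₁+r₄e^{iθ₄} gives r₂ω₂e^{iθ₂}+r₃ω₃e^{iθ₃}=r₄ω₄e^{iθ₄}.
Eliminating the other unknown: ω₄ = r₂ω₂ sin(θ₂−θ₃) / [r₄ sin(θ₄−θ₃)].
Numerator sine = -0.95981; denominator sine = +0.34857.
Result = 0.0995·10.05·(-0.95981) / (0.3328·(+0.34857)) = -8.2762 rad/s; magnitude 8.2762 rad/s.

8.28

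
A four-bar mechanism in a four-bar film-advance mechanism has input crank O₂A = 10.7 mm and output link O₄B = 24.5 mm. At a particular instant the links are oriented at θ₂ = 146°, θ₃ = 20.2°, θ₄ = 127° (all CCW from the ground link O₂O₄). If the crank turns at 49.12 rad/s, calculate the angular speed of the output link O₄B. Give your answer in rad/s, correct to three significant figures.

18.2

ω₂ = 49.12 rad/s
Differentiating the loop-closure r₂e^{iθ₂}+r₃e^{iθ₃}=r₁+r₄e^{iθ₄} gives r₂ω₂e^{iθ₂}+r₃ω₃e^{iθ₃}=r₄ω₄e^{iθ₄}.
Eliminating the other unknown: ω₄ = r₂ω₂ sin(θ₂−θ₃) / [r₄ sin(θ₄−θ₃)].
Numerator sine = +0.81106; denominator sine = +0.95732.
Result = 0.0107·49.12·(+0.81106) / (0.0245·(+0.95732)) = +18.175 rad/s; magnitude 18.175 rad/s.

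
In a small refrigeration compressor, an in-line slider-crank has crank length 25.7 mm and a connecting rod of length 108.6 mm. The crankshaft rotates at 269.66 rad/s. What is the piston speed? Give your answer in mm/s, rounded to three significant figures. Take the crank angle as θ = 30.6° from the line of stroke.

ω = 269.7 rad/s
For an in-line slider-crank, x = r cosθ + √(L² − r² sin²θ), so v = −rω sinθ·[1 + r cosθ/√(L² − r² sin²θ)].
With r = 0.0257 m, L = 0.1086 m, θ = 30.6°: √(L² − r² sin²θ) = 0.10781 m.
v = −0.0257·269.7·0.50904·[1 + 0.0257·0.86074/0.10781] = -4.2516 m/s.
|v| = 4.2516 m/s = 4251.6 mm/s.

4250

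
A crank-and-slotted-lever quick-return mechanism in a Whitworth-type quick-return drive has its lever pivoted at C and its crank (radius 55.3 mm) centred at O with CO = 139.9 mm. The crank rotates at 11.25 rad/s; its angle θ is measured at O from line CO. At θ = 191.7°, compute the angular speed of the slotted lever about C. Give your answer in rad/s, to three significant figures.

6.80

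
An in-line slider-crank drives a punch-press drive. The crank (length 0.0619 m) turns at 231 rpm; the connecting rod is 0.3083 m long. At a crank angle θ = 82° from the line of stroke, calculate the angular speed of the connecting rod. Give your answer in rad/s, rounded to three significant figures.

0.690

ω = 24.19 rad/s (converted from 231 rpm).
The rod makes angle φ with the slider axis where L sinφ = r sinθ; differentiating, L cosφ·φ̇ = r ω cosθ.
L cosφ = √(L² − r² sin²θ) = 0.30214 m.
|ω_rod| = r ω |cosθ| / √(L² − r² sin²θ) = 0.0619·24.19·0.13917/0.30214 = 0.68972 rad/s.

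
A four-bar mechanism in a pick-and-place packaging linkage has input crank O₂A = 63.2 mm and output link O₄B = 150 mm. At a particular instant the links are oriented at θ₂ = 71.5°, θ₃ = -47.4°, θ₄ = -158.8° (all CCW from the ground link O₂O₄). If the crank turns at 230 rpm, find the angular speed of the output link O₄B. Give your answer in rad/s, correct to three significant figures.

9.54

ω₂ = 24.09 rad/s (from 230 rpm).
Differentiating the loop-closure r₂e^{iθ₂}+r₃e^{iθ₃}=r₁+r₄e^{iθ₄} gives r₂ω₂e^{iθ₂}+r₃ω₃e^{iθ₃}=r₄ω₄e^{iθ₄}.
Eliminating the other unknown: ω₄ = r₂ω₂ sin(θ₂−θ₃) / [r₄ sin(θ₄−θ₃)].
Numerator sine = +0.87546; denominator sine = -0.93106.
Result = 0.0632·24.09·(+0.87546) / (0.15·(-0.93106)) = -9.5421 rad/s; magnitude 9.5421 rad/s.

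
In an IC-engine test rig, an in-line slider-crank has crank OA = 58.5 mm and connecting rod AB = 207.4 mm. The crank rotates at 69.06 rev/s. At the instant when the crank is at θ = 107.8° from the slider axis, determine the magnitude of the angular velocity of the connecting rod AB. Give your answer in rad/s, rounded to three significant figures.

ω = 433.9 rad/s (converted from 69.06 rev/s).
The rod makes angle φ with the slider axis where L sinφ = r sinθ; differentiating, L cosφ·φ̇ = r ω cosθ.
L cosφ = √(L² − r² sin²θ) = 0.19978 m.
|ω_rod| = r ω |cosθ| / √(L² − r² sin²θ) = 0.0585·433.9·0.30570/0.19978 = 38.842 rad/s.

38.8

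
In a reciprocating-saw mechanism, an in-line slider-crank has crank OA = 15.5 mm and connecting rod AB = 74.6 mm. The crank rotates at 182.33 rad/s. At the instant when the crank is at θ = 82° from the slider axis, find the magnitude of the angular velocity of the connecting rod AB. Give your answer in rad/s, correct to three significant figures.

5.39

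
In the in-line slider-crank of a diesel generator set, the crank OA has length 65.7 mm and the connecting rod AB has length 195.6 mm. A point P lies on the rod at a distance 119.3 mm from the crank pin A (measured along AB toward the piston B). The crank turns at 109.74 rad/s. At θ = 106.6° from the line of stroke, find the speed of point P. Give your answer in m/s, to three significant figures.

ω = 109.7 rad/s.  Crank-pin speed |V_A| = rω = 7.2099 m/s, perpendicular to OA.
Rod angle: sinφ = −(r/L) sinθ ⇒ φ = -18.777°; ω_rod = −rω cosθ/√(L²−r²sin²θ) = +11.123 rad/s.
V_P = V_A + ω_rod × AP, with AP = 0.1193 m along the rod.
Components: V_Px = −rω sinθ − a·ω_rod·sinφ = -6.4823 m/s;  V_Py = rω cosθ + a·ω_rod·cosφ = -0.80349 m/s.
|V_P| = √(V_Px² + V_Py²) = 6.5319 m/s.

6.53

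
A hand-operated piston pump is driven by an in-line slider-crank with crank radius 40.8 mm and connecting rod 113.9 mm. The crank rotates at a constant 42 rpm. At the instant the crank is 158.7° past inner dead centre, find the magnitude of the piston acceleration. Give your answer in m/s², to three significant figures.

0.521

ω = 2π·42/60 = 4.398 rad/s
x(θ) = r cosθ + √(L² − r² sin²θ); with ω constant, a = ω²·d²x/dθ².
d²x/dθ² = −r cosθ − r²(cos2θ)/√u − r⁴ sin²2θ/(4u^{3/2}),  u = L² − r² sin²θ = 0.0127536 m².
Substituting r = 0.0408 m, L = 0.1139 m, θ = 158.7°: d²x/dθ² = +0.026942 m.
a = ω²·d²x/dθ² = (4.398)²·(+0.026942) = +0.52118 m/s²;  |a| = 0.52118 m/s².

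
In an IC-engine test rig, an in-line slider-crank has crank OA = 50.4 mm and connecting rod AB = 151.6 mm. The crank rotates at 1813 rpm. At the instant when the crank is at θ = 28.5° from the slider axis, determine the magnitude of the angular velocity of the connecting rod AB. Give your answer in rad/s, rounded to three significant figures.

56.2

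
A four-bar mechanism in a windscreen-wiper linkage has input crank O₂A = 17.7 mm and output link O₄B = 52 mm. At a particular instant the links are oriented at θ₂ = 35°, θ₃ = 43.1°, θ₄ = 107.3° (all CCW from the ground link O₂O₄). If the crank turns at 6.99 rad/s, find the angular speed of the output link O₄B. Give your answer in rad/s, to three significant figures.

ω₂ = 6.99 rad/s
Differentiating the loop-closure r₂e^{iθ₂}+r₃e^{iθ₃}=r₁+r₄e^{iθ₄} gives r₂ω₂e^{iθ₂}+r₃ω₃e^{iθ₃}=r₄ω₄e^{iθ₄}.
Eliminating the other unknown: ω₄ = r₂ω₂ sin(θ₂−θ₃) / [r₄ sin(θ₄−θ₃)].
Numerator sine = -0.14090; denominator sine = +0.90032.
Result = 0.0177·6.99·(-0.14090) / (0.052·(+0.90032)) = -0.37236 rad/s; magnitude 0.37236 rad/s.

0.372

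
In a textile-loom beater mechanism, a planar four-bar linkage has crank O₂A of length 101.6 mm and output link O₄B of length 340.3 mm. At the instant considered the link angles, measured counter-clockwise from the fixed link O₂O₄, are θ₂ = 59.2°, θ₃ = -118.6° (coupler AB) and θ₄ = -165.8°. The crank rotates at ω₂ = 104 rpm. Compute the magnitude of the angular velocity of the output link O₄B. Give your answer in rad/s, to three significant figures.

0.170

ω₂ = 10.89 rad/s (from 104 rpm).
Differentiating the loop-closure r₂e^{iθ₂}+r₃e^{iθ₃}=r₁+r₄e^{iθ₄} gives r₂ω₂e^{iθ₂}+r₃ω₃e^{iθ₃}=r₄ω₄e^{iθ₄}.
Eliminating the other unknown: ω₄ = r₂ω₂ sin(θ₂−θ₃) / [r₄ sin(θ₄−θ₃)].
Numerator sine = +0.03839; denominator sine = -0.73373.
Result = 0.1016·10.89·(+0.03839) / (0.3403·(-0.73373)) = -0.17012 rad/s; magnitude 0.17012 rad/s.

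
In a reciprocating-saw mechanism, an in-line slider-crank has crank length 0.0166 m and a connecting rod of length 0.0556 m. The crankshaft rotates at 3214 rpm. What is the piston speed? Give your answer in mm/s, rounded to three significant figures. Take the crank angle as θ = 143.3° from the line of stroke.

ω = 2π·3214/60 = 336.6 rad/s
For an in-line slider-crank, x = r cosθ + √(L² − r² sin²θ), so v = −rω sinθ·[1 + r cosθ/√(L² − r² sin²θ)].
With r = 0.0166 m, L = 0.0556 m, θ = 143.3°: √(L² − r² sin²θ) = 0.054708 m.
v = −0.0166·336.6·0.59763·[1 + 0.0166·-0.80178/0.054708] = -2.5266 m/s.
|v| = 2.5266 m/s = 2526.6 mm/s.

2530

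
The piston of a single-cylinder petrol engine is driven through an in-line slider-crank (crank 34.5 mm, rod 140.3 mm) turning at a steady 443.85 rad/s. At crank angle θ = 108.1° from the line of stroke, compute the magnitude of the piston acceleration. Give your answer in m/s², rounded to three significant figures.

ω = 443.9 rad/s
x(θ) = r cosθ + √(L² − r² sin²θ); with ω constant, a = ω²·d²x/dθ².
d²x/dθ² = −r cosθ − r²(cos2θ)/√u − r⁴ sin²2θ/(4u^{3/2}),  u = L² − r² sin²θ = 0.0186087 m².
Substituting r = 0.0345 m, L = 0.1403 m, θ = 108.1°: d²x/dθ² = +0.017711 m.
a = ω²·d²x/dθ² = (443.9)²·(+0.017711) = +3489 m/s²;  |a| = 3489 m/s².

3490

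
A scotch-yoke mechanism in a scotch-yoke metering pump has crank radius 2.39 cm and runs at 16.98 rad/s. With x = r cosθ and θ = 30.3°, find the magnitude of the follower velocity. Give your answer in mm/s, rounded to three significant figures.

ω = 16.98 rad/s
x = r cosθ ⇒ ẋ = −rω sinθ.
|v| = rω|sinθ| = 0.0239·16.98·|sin 30.3°| = 0.20475 m/s = 204.75 mm/s.

205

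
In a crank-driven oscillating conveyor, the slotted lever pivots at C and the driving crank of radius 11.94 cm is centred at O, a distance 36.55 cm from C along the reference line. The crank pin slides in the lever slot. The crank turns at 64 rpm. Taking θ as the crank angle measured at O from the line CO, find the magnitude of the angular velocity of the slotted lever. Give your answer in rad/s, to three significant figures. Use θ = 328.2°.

1.55

ω = 6.702 rad/s (from 64 rpm).
Crank pin A relative to C: A = (d + r cosθ, r sinθ); lever angle φ = atan2(r sinθ, d + r cosθ).
Differentiating tanφ: φ̇ = rω(d cosθ + r)/(d² + r² + 2dr cosθ).
d² + r² + 2dr cosθ = |CA|² = 0.222026 m²;  d cosθ + r = +0.43004 m.
|ω_lever| = |0.1194·6.702·+0.43004| / 0.222026 = 1.5499 rad/s.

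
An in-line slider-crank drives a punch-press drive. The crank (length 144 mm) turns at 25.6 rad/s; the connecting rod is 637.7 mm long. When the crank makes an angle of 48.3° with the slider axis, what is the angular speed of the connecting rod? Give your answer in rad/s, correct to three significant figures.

ω = 25.6 rad/s
The rod makes angle φ with the slider axis where L sinφ = r sinθ; differentiating, L cosφ·φ̇ = r ω cosθ.
L cosφ = √(L² − r² sin²θ) = 0.62857 m.
|ω_rod| = r ω |cosθ| / √(L² − r² sin²θ) = 0.144·25.6·0.66523/0.62857 = 3.9014 rad/s.

3.90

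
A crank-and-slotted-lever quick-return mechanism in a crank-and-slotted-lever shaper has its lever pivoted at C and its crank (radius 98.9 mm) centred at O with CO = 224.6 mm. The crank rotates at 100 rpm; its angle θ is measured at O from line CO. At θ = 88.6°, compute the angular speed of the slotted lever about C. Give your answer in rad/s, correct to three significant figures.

ω = 10.47 rad/s (from 100 rpm).
Crank pin A relative to C: A = (d + r cosθ, r sinθ); lever angle φ = atan2(r sinθ, d + r cosθ).
Differentiating tanφ: φ̇ = rω(d cosθ + r)/(d² + r² + 2dr cosθ).
d² + r² + 2dr cosθ = |CA|² = 0.0613118 m²;  d cosθ + r = +0.10439 m.
|ω_lever| = |0.0989·10.47·+0.10439| / 0.0613118 = 1.7633 rad/s.

1.76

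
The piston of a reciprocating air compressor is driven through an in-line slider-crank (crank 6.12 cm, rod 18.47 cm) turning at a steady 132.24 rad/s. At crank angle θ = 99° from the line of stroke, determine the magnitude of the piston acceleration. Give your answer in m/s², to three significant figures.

ω = 132.2 rad/s
x(θ) = r cosθ + √(L² − r² sin²θ); with ω constant, a = ω²·d²x/dθ².
d²x/dθ² = −r cosθ − r²(cos2θ)/√u − r⁴ sin²2θ/(4u^{3/2}),  u = L² − r² sin²θ = 0.0304603 m².
Substituting r = 0.0612 m, L = 0.1847 m, θ = 99°: d²x/dθ² = +0.029921 m.
a = ω²·d²x/dθ² = (132.2)²·(+0.029921) = +523.24 m/s²;  |a| = 523.24 m/s².

523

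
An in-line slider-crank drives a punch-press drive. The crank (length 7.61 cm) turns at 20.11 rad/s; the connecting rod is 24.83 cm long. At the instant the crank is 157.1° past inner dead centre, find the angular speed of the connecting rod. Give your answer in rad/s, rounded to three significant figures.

ω = 20.11 rad/s
The rod makes angle φ with the slider axis where L sinφ = r sinθ; differentiating, L cosφ·φ̇ = r ω cosθ.
L cosφ = √(L² − r² sin²θ) = 0.24653 m.
|ω_rod| = r ω |cosθ| / √(L² − r² sin²θ) = 0.0761·20.11·0.92119/0.24653 = 5.7184 rad/s.

5.72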